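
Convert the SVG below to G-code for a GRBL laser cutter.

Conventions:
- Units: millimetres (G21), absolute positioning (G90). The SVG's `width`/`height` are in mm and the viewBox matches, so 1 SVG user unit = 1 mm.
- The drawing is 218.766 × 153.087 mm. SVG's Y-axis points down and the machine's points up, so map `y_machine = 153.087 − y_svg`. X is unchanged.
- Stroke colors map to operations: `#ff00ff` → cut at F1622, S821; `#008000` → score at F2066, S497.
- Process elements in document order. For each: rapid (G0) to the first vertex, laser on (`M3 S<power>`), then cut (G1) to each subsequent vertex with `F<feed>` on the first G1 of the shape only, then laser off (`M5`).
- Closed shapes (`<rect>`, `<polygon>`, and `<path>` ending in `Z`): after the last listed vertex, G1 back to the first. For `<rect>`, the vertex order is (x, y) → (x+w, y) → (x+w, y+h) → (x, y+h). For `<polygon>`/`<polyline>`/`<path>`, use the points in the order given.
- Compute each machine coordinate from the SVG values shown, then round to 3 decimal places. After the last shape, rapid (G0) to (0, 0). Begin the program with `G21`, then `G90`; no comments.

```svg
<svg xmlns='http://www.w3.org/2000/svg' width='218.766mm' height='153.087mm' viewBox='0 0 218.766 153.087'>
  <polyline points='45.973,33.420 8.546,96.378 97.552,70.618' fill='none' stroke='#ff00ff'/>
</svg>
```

Since the viewBox matches the mm dimensions, user units are millimetres directly. The only transform is the Y-flip y_m = 153.087 − y_svg.

Shape 1 is a open polyline drawn with `<polyline>`. Its stroke #ff00ff means cut at S821, F1622. After flipping Y the toolpath is (45.973,119.667) → (8.546,56.709) → (97.552,82.469).

G21
G90
G0 X45.973 Y119.667
M3 S821
G1 X8.546 Y56.709 F1622
G1 X97.552 Y82.469
M5
G0 X0.000 Y0.000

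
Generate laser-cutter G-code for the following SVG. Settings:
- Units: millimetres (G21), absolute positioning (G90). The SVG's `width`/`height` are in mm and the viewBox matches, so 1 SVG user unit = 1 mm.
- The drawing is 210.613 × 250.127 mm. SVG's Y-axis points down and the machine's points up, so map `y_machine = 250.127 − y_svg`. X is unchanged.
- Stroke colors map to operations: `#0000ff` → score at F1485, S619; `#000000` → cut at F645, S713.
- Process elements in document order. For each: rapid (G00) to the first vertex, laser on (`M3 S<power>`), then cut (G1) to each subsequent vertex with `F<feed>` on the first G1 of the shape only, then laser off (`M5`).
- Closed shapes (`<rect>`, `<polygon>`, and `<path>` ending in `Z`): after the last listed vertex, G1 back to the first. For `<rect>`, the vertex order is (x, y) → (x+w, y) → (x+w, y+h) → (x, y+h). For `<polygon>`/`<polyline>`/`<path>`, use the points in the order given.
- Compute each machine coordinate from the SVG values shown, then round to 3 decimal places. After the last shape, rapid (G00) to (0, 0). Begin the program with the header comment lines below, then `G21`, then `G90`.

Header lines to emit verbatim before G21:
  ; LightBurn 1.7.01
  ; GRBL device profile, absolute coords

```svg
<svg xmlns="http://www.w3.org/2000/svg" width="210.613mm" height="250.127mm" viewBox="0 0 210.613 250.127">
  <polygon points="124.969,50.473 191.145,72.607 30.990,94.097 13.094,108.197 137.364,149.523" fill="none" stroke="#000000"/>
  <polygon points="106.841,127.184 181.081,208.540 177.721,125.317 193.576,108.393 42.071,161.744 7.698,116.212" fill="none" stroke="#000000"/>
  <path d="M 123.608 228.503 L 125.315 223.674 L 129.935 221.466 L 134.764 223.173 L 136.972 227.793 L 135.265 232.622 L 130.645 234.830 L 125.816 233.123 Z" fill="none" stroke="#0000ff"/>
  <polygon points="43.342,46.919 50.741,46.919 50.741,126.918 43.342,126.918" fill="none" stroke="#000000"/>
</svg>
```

viewBox `0 0 210.613 250.127` with mm width/height → 1 unit = 1 mm. Flip: y_m = 250.127 − y_svg.

**Shape 1** — `<polygon>` closed polygon, stroke `#000000` → cut (S713, F645). Machine vertices: (124.969,199.654) → (191.145,177.520) → (30.990,156.030) → (13.094,141.930) → (137.364,100.604) → (124.969,199.654). Closed: final G1 returns to the first vertex.

**Shape 2** — `<polygon>` closed polygon, stroke `#000000` → cut (S713, F645). Machine vertices: (106.841,122.943) → (181.081,41.587) → (177.721,124.810) → (193.576,141.734) → (42.071,88.383) → (7.698,133.915) → (106.841,122.943). Closed: final G1 returns to the first vertex.

**Shape 3** — `<path>` regular polygon, stroke `#0000ff` → score (S619, F1485). Machine vertices: (123.608,21.624) → (125.315,26.453) → (129.935,28.661) → (134.764,26.954) → (136.972,22.334) → (135.265,17.505) → (130.645,15.297) → (125.816,17.004) → (123.608,21.624). Closed: final G1 returns to the first vertex.

**Shape 4** — `<polygon>` rectangle, stroke `#000000` → cut (S713, F645). Machine vertices: (43.342,203.208) → (50.741,203.208) → (50.741,123.209) → (43.342,123.209) → (43.342,203.208). Closed: final G1 returns to the first vertex.

; LightBurn 1.7.01
; GRBL device profile, absolute coords
G21
G90
G00 X124.969 Y199.654
M3 S713
G1 X191.145 Y177.520 F645
G1 X30.990 Y156.030
G1 X13.094 Y141.930
G1 X137.364 Y100.604
G1 X124.969 Y199.654
M5
G00 X106.841 Y122.943
M3 S713
G1 X181.081 Y41.587 F645
G1 X177.721 Y124.810
G1 X193.576 Y141.734
G1 X42.071 Y88.383
G1 X7.698 Y133.915
G1 X106.841 Y122.943
M5
G00 X123.608 Y21.624
M3 S619
G1 X125.315 Y26.453 F1485
G1 X129.935 Y28.661
G1 X134.764 Y26.954
G1 X136.972 Y22.334
G1 X135.265 Y17.505
G1 X130.645 Y15.297
G1 X125.816 Y17.004
G1 X123.608 Y21.624
M5
G00 X43.342 Y203.208
M3 S713
G1 X50.741 Y203.208 F645
G1 X50.741 Y123.209
G1 X43.342 Y123.209
G1 X43.342 Y203.208
M5
G00 X0.000 Y0.000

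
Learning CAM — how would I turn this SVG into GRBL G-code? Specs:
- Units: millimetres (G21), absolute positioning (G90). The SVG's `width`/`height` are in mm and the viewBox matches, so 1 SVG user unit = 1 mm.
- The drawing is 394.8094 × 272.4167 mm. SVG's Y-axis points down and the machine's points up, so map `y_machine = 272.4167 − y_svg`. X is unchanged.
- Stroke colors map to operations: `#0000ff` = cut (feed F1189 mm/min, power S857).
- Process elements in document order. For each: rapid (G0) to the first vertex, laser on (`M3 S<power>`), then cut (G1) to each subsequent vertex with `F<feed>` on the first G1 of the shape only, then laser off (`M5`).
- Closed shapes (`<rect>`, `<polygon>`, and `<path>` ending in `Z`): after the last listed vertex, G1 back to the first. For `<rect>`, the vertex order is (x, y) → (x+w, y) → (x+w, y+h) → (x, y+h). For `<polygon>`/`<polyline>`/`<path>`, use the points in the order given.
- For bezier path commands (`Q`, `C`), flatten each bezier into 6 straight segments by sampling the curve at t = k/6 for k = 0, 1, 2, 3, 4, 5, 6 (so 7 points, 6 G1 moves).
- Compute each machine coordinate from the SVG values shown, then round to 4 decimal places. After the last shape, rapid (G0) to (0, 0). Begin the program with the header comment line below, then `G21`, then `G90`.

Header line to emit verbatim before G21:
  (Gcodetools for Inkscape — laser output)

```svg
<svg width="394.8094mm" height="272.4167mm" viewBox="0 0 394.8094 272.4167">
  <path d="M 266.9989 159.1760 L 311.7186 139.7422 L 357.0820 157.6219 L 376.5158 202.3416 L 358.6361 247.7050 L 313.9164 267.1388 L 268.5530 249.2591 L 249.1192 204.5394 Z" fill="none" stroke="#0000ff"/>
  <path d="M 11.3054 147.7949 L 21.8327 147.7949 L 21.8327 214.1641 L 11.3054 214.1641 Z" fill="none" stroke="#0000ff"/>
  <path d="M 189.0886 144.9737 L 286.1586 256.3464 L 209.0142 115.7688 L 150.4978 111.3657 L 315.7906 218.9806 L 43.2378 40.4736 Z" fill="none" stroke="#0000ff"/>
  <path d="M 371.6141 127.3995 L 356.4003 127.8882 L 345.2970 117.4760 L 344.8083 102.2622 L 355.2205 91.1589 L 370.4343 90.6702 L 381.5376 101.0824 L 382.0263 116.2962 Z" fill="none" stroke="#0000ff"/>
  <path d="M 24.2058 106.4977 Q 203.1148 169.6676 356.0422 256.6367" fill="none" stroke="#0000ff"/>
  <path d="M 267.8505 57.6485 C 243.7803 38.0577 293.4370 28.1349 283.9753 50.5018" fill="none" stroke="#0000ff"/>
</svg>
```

(Gcodetools for Inkscape — laser output)
G21
G90
G0 X266.9989 Y113.2407
M3 S857
G1 X311.7186 Y132.6745 F1189
G1 X357.0820 Y114.7948
G1 X376.5158 Y70.0751
G1 X358.6361 Y24.7117
G1 X313.9164 Y5.2779
G1 X268.5530 Y23.1576
G1 X249.1192 Y67.8773
G1 X266.9989 Y113.2407
M5
G0 X11.3054 Y124.6218
M3 S857
G1 X21.8327 Y124.6218 F1189
G1 X21.8327 Y58.2526
G1 X11.3054 Y58.2526
G1 X11.3054 Y124.6218
M5
G0 X189.0886 Y127.4430
M3 S857
G1 X286.1586 Y16.0703 F1189
G1 X209.0142 Y156.6479
G1 X150.4978 Y161.0510
G1 X315.7906 Y53.4361
G1 X43.2378 Y231.9431
G1 X189.0886 Y127.4430
M5
G0 X371.6141 Y145.0172
M3 S857
G1 X356.4003 Y144.5285 F1189
G1 X345.2970 Y154.9407
G1 X344.8083 Y170.1545
G1 X355.2205 Y181.2578
G1 X370.4343 Y181.7465
G1 X381.5376 Y171.3343
G1 X382.0263 Y156.1205
G1 X371.6141 Y145.0172
M5
G0 X24.2058 Y165.9190
M3 S857
G1 X83.1204 Y144.2013 F1189
G1 X140.5916 Y121.1614
G1 X196.6194 Y96.7993
G1 X251.2038 Y71.1150
G1 X304.3447 Y44.1086
G1 X356.0422 Y15.7800
M5
G0 X267.8505 Y214.7682
M3 S857
G1 X261.3443 Y223.6532 F1189
G1 X263.4357 Y230.2985
G1 X270.4347 Y234.0757
G1 X278.6511 Y234.3564
G1 X284.3946 Y230.5123
G1 X283.9753 Y221.9149
M5
G0 X0.0000 Y0.0000

1 u = 1 mm; y_m = 272.4167 − y.

[1] `<path>` regular polygon, #0000ff→cut S857 F1189: (266.9989,113.2407) → (311.7186,132.6745) → (357.0820,114.7948) → (376.5158,70.0751) → (358.6361,24.7117) → (313.9164,5.2779) → (268.5530,23.1576) → (249.1192,67.8773) → (266.9989,113.2407) (closed)

[2] `<path>` rectangle, #0000ff→cut S857 F1189: (11.3054,124.6218) → (21.8327,124.6218) → (21.8327,58.2526) → (11.3054,58.2526) → (11.3054,124.6218) (closed)

[3] `<path>` closed polygon, #0000ff→cut S857 F1189: (189.0886,127.4430) → (286.1586,16.0703) → (209.0142,156.6479) → (150.4978,161.0510) → (315.7906,53.4361) → (43.2378,231.9431) → (189.0886,127.4430) (closed)

[4] `<path>` regular polygon, #0000ff→cut S857 F1189: (371.6141,145.0172) → (356.4003,144.5285) → (345.2970,154.9407) → (344.8083,170.1545) → (355.2205,181.2578) → (370.4343,181.7465) → (381.5376,171.3343) → (382.0263,156.1205) → (371.6141,145.0172) (closed)

[5] `<path>` quadratic bezier, #0000ff→cut S857 F1189: (24.2058,165.9190) → (83.1204,144.2013) → (140.5916,121.1614) → (196.6194,96.7993) → (251.2038,71.1150) → (304.3447,44.1086) → (356.0422,15.7800)

[6] `<path>` cubic bezier, #0000ff→cut S857 F1189: (267.8505,214.7682) → (261.3443,223.6532) → (263.4357,230.2985) → (270.4347,234.0757) → (278.6511,234.3564) → (284.3946,230.5123) → (283.9753,221.9149)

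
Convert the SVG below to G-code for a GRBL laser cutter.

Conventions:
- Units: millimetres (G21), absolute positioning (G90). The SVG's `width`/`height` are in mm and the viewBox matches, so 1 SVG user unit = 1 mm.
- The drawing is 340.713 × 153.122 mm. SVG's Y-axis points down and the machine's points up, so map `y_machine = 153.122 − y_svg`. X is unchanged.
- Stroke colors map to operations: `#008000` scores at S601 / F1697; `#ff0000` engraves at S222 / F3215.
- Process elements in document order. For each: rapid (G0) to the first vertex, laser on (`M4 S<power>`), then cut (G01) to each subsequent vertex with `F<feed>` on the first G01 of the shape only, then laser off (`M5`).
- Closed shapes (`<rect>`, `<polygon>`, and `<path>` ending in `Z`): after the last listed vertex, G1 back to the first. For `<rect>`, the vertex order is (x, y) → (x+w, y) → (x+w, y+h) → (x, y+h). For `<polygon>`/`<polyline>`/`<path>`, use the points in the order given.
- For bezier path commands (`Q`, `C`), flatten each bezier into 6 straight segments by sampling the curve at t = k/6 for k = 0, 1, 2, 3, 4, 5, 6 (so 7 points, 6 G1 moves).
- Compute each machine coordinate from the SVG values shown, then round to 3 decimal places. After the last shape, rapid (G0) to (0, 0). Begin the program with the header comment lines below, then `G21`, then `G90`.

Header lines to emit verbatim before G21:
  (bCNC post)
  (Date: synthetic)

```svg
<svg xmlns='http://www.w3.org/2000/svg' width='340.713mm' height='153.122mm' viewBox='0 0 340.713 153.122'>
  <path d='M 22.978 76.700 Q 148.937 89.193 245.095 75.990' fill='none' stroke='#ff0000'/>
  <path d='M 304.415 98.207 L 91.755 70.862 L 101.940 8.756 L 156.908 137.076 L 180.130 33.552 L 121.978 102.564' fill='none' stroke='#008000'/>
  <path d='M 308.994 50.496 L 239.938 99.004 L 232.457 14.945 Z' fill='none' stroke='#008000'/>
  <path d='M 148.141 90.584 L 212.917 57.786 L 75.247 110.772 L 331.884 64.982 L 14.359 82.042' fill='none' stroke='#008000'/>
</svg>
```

(bCNC post)
(Date: synthetic)
G21
G90
G0 X22.978 Y76.422
M4 S222
G01 X64.137 Y72.971 F3215
G01 X103.639 Y70.948
G01 X141.487 Y70.353
G01 X177.678 Y71.185
G01 X212.215 Y73.445
G01 X245.095 Y77.132
M5
G0 X304.415 Y54.915
M4 S601
G01 X91.755 Y82.260 F1697
G01 X101.940 Y144.366
G01 X156.908 Y16.046
G01 X180.130 Y119.570
G01 X121.978 Y50.558
M5
G0 X308.994 Y102.626
M4 S601
G01 X239.938 Y54.118 F1697
G01 X232.457 Y138.177
G01 X308.994 Y102.626
M5
G0 X148.141 Y62.538
M4 S601
G01 X212.917 Y95.336 F1697
G01 X75.247 Y42.350
G01 X331.884 Y88.140
G01 X14.359 Y71.080
M5
G0 X0.000 Y0.000

1 u = 1 mm; y_m = 153.122 − y.

[1] `<path>` quadratic bezier, #ff0000→engrave S222 F3215: (22.978,76.422) → (64.137,72.971) → (103.639,70.948) → (141.487,70.353) → (177.678,71.185) → (212.215,73.445) → (245.095,77.132)

[2] `<path>` open polyline, #008000→score S601 F1697: (304.415,54.915) → (91.755,82.260) → (101.940,144.366) → (156.908,16.046) → (180.130,119.570) → (121.978,50.558)

[3] `<path>` regular polygon, #008000→score S601 F1697: (308.994,102.626) → (239.938,54.118) → (232.457,138.177) → (308.994,102.626) (closed)

[4] `<path>` open polyline, #008000→score S601 F1697: (148.141,62.538) → (212.917,95.336) → (75.247,42.350) → (331.884,88.140) → (14.359,71.080)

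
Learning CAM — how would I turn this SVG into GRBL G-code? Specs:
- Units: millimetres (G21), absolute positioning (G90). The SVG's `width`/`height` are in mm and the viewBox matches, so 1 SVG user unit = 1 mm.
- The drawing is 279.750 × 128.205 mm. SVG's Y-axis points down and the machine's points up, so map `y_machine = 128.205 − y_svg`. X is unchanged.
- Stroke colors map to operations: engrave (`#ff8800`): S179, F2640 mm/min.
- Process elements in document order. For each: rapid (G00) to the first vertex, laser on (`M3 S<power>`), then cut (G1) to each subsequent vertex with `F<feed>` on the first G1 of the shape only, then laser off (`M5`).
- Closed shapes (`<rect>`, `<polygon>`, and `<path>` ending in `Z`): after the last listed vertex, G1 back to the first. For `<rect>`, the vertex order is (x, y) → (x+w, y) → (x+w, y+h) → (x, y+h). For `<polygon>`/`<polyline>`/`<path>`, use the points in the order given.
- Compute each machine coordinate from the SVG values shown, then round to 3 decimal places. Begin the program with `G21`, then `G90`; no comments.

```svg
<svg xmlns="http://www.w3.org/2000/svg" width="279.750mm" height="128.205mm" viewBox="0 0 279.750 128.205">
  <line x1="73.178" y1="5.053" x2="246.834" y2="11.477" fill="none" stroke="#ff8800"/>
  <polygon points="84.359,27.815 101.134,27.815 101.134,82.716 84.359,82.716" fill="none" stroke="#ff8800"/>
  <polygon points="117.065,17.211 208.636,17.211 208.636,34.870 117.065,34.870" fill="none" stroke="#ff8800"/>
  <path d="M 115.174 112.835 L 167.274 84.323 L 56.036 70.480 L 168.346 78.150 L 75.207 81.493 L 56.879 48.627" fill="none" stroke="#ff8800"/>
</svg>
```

G21
G90
G00 X73.178 Y123.152
M3 S179
G1 X246.834 Y116.728 F2640
M5
G00 X84.359 Y100.390
M3 S179
G1 X101.134 Y100.390 F2640
G1 X101.134 Y45.489
G1 X84.359 Y45.489
G1 X84.359 Y100.390
M5
G00 X117.065 Y110.994
M3 S179
G1 X208.636 Y110.994 F2640
G1 X208.636 Y93.335
G1 X117.065 Y93.335
G1 X117.065 Y110.994
M5
G00 X115.174 Y15.370
M3 S179
G1 X167.274 Y43.882 F2640
G1 X56.036 Y57.725
G1 X168.346 Y50.055
G1 X75.207 Y46.712
G1 X56.879 Y79.578
M5

1 u = 1 mm; y_m = 128.205 − y.

[1] `<line>` line segment, #ff8800→engrave S179 F2640: (73.178,123.152) → (246.834,116.728)

[2] `<polygon>` rectangle, #ff8800→engrave S179 F2640: (84.359,100.390) → (101.134,100.390) → (101.134,45.489) → (84.359,45.489) → (84.359,100.390) (closed)

[3] `<polygon>` rectangle, #ff8800→engrave S179 F2640: (117.065,110.994) → (208.636,110.994) → (208.636,93.335) → (117.065,93.335) → (117.065,110.994) (closed)

[4] `<path>` open polyline, #ff8800→engrave S179 F2640: (115.174,15.370) → (167.274,43.882) → (56.036,57.725) → (168.346,50.055) → (75.207,46.712) → (56.879,79.578)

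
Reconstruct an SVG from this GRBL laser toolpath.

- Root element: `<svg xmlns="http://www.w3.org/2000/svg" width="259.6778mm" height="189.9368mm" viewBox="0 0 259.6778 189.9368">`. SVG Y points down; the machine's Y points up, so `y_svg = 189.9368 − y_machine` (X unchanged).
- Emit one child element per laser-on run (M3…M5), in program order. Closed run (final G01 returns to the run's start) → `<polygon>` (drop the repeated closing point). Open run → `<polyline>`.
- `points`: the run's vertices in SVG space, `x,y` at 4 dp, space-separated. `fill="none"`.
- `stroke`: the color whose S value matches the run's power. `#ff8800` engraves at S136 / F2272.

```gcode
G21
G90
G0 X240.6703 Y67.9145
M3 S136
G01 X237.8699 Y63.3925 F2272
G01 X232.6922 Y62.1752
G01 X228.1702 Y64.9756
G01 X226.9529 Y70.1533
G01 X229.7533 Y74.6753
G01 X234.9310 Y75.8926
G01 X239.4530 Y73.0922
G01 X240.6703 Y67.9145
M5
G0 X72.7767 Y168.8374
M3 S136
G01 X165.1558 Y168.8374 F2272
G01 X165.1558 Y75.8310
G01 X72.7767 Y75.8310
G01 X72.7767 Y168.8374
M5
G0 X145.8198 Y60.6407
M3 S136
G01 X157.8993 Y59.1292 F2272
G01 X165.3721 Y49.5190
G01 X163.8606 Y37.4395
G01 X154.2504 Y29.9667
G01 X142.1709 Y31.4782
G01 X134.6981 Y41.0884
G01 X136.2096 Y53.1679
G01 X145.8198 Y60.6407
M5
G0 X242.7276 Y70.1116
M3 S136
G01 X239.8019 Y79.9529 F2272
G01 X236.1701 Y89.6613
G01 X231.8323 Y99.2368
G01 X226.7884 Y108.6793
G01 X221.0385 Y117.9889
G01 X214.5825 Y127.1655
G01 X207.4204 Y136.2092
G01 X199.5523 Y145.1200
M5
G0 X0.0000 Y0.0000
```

<svg xmlns="http://www.w3.org/2000/svg" width="259.6778mm" height="189.9368mm" viewBox="0 0 259.6778 189.9368">
  <polygon points="240.6703,122.0223 237.8699,126.5443 232.6922,127.7616 228.1702,124.9612 226.9529,119.7835 229.7533,115.2615 234.9310,114.0442 239.4530,116.8446" fill="none" stroke="#ff8800"/>
  <polygon points="72.7767,21.0994 165.1558,21.0994 165.1558,114.1058 72.7767,114.1058" fill="none" stroke="#ff8800"/>
  <polygon points="145.8198,129.2961 157.8993,130.8076 165.3721,140.4178 163.8606,152.4973 154.2504,159.9701 142.1709,158.4586 134.6981,148.8484 136.2096,136.7689" fill="none" stroke="#ff8800"/>
  <polyline points="242.7276,119.8252 239.8019,109.9839 236.1701,100.2755 231.8323,90.7000 226.7884,81.2575 221.0385,71.9479 214.5825,62.7713 207.4204,53.7276 199.5523,44.8168" fill="none" stroke="#ff8800"/>
</svg>

Machine Y-up, SVG Y-down with viewBox height 189.9368, so y_svg = 189.9368 − y_machine; X carries over. Every run uses S136, so all elements get stroke `#ff8800` (engrave).

Run 1: The run returns to its start, so emit a `<polygon>` with points (Y-flipped): 240.6703,122.0223 237.8699,126.5443 232.6922,127.7616 228.1702,124.9612 226.9529,119.7835 229.7533,115.2615 234.9310,114.0442 239.4530,116.8446.

Run 2: The run returns to its start, so emit a `<polygon>` with points (Y-flipped): 72.7767,21.0994 165.1558,21.0994 165.1558,114.1058 72.7767,114.1058.

Run 3: The run returns to its start, so emit a `<polygon>` with points (Y-flipped): 145.8198,129.2961 157.8993,130.8076 165.3721,140.4178 163.8606,152.4973 154.2504,159.9701 142.1709,158.4586 134.6981,148.8484 136.2096,136.7689.

Run 4: The run is open, so emit a `<polyline>` with points (Y-flipped): 242.7276,119.8252 239.8019,109.9839 236.1701,100.2755 231.8323,90.7000 226.7884,81.2575 221.0385,71.9479 214.5825,62.7713 207.4204,53.7276 199.5523,44.8168.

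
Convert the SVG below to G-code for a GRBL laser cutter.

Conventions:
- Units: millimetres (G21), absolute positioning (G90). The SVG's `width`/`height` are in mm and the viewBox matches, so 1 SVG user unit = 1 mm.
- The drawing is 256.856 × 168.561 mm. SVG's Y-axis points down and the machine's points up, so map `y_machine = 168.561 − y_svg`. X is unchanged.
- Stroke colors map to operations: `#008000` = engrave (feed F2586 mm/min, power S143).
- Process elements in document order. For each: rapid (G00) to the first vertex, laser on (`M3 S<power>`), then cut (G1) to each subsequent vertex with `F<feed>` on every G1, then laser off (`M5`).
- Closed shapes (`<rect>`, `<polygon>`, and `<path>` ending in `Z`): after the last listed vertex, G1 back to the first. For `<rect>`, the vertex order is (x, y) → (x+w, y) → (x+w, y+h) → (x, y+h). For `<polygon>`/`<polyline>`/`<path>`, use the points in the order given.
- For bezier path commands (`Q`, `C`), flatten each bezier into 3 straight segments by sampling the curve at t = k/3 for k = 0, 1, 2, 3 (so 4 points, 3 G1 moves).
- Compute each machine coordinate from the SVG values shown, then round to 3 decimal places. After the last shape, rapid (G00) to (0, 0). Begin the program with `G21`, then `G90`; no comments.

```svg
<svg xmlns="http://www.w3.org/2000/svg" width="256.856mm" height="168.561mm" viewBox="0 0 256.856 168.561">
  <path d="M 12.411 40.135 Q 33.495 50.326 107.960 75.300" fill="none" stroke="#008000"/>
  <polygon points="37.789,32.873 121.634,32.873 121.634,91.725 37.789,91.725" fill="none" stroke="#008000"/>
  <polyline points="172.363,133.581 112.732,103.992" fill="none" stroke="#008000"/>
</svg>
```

G21
G90
G00 X12.411 Y128.426
M3 S143
G1 X32.398 Y119.989 F2586
G1 X64.248 Y108.268 F2586
G1 X107.960 Y93.261 F2586
M5
G00 X37.789 Y135.688
M3 S143
G1 X121.634 Y135.688 F2586
G1 X121.634 Y76.836 F2586
G1 X37.789 Y76.836 F2586
G1 X37.789 Y135.688 F2586
M5
G00 X172.363 Y34.980
M3 S143
G1 X112.732 Y64.569 F2586
M5
G00 X0.000 Y0.000

viewBox `0 0 256.856 168.561` with mm width/height → 1 unit = 1 mm. Flip: y_m = 168.561 − y_svg.

**Shape 1** — `<path>` quadratic bezier, stroke `#008000` → engrave (S143, F2586). Control points (SVG): P0=(12.411,40.135), P1=(33.495,50.326), P2=(107.960,75.300); sampled at t=k/3. Machine vertices: (12.411,128.426) → (32.398,119.989) → (64.248,108.268) → (107.960,93.261). Open path.

**Shape 2** — `<polygon>` rectangle, stroke `#008000` → engrave (S143, F2586). Machine vertices: (37.789,135.688) → (121.634,135.688) → (121.634,76.836) → (37.789,76.836) → (37.789,135.688). Closed: final G1 returns to the first vertex.

**Shape 3** — `<polyline>` line segment, stroke `#008000` → engrave (S143, F2586). Machine vertices: (172.363,34.980) → (112.732,64.569). Open path.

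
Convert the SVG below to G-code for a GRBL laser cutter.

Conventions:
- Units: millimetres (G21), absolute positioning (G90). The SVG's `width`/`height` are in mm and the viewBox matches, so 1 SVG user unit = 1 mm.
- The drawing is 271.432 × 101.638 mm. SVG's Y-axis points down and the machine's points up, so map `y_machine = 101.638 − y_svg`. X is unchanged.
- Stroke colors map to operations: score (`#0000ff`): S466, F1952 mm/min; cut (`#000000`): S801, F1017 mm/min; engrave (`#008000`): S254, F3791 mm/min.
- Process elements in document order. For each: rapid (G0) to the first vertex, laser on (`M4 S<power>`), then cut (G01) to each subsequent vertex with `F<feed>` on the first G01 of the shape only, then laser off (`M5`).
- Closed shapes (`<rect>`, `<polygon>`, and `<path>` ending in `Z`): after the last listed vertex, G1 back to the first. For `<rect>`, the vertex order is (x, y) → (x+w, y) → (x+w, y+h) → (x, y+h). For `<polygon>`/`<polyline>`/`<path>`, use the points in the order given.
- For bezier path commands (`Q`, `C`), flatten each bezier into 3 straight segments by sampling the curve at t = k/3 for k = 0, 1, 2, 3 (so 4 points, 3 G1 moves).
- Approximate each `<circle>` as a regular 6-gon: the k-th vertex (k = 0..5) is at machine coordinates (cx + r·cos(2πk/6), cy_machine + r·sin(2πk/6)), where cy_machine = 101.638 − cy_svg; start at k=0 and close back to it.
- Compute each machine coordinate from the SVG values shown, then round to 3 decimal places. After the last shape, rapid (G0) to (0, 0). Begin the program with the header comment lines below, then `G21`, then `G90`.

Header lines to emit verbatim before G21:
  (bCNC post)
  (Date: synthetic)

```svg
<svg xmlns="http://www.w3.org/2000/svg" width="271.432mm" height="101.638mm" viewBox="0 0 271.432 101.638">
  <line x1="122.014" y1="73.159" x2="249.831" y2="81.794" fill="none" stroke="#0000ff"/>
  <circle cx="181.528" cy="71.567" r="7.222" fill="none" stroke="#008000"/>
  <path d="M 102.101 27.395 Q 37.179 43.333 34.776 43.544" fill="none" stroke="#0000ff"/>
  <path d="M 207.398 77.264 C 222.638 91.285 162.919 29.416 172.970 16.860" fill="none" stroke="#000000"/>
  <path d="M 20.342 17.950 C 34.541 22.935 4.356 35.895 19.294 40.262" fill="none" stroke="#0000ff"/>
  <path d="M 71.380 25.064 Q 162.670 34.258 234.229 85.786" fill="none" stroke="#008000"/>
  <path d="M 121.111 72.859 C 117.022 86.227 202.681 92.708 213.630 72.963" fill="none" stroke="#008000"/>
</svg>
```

(bCNC post)
(Date: synthetic)
G21
G90
G0 X122.014 Y28.479
M4 S466
G01 X249.831 Y19.844 F1952
M5
G0 X188.750 Y30.071
M4 S254
G01 X185.139 Y36.325 F3791
G01 X177.917 Y36.325
G01 X174.306 Y30.071
G01 X177.917 Y23.817
G01 X185.139 Y23.817
G01 X188.750 Y30.071
M5
G0 X102.101 Y74.243
M4 S466
G01 X65.766 Y65.365 F1952
G01 X43.325 Y59.982
G01 X34.776 Y58.094
M5
G0 X207.398 Y24.374
M4 S801
G01 X203.012 Y31.013 F1017
G01 X180.815 Y60.421
G01 X172.970 Y84.778
M5
G0 X20.342 Y83.688
M4 S466
G01 X23.061 Y76.658 F1952
G01 X16.082 Y67.994
G01 X19.294 Y61.376
M5
G0 X71.380 Y76.574
M4 S254
G01 X130.048 Y65.741 F3791
G01 X184.331 Y45.500
G01 X234.229 Y15.852
M5
G0 X121.111 Y28.779
M4 S254
G01 X140.847 Y18.423 F3791
G01 X183.869 Y16.956
G01 X213.630 Y28.675
M5
G0 X0.000 Y0.000

1 u = 1 mm; y_m = 101.638 − y.

[1] `<line>` line segment, #0000ff→score S466 F1952: (122.014,28.479) → (249.831,19.844)

[2] `<circle>` circle, #008000→engrave S254 F3791: (188.750,30.071) → (185.139,36.325) → (177.917,36.325) → (174.306,30.071) → (177.917,23.817) → (185.139,23.817) → (188.750,30.071) (closed)

[3] `<path>` quadratic bezier, #0000ff→score S466 F1952: (102.101,74.243) → (65.766,65.365) → (43.325,59.982) → (34.776,58.094)

[4] `<path>` cubic bezier, #000000→cut S801 F1017: (207.398,24.374) → (203.012,31.013) → (180.815,60.421) → (172.970,84.778)

[5] `<path>` cubic bezier, #0000ff→score S466 F1952: (20.342,83.688) → (23.061,76.658) → (16.082,67.994) → (19.294,61.376)

[6] `<path>` quadratic bezier, #008000→engrave S254 F3791: (71.380,76.574) → (130.048,65.741) → (184.331,45.500) → (234.229,15.852)

[7] `<path>` cubic bezier, #008000→engrave S254 F3791: (121.111,28.779) → (140.847,18.423) → (183.869,16.956) → (213.630,28.675)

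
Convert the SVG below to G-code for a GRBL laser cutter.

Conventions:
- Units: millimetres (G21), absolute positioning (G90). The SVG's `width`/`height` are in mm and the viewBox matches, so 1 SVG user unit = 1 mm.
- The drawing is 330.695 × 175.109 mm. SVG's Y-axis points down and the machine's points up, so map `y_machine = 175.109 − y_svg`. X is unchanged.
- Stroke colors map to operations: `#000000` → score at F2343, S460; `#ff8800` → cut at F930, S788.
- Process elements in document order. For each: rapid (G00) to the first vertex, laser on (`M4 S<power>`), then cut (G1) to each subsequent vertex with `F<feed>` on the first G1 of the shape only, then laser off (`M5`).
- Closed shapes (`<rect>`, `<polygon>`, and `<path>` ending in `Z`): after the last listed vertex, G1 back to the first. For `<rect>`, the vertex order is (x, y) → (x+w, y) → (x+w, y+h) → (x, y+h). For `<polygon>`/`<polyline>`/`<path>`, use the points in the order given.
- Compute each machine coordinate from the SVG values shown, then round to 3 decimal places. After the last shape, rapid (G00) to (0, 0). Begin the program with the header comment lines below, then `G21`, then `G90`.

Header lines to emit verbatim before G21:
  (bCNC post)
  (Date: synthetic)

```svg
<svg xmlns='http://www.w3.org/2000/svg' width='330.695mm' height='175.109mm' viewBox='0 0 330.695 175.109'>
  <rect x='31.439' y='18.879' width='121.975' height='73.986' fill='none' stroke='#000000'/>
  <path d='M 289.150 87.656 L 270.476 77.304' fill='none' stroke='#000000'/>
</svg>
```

(bCNC post)
(Date: synthetic)
G21
G90
G00 X31.439 Y156.230
M4 S460
G1 X153.414 Y156.230 F2343
G1 X153.414 Y82.244
G1 X31.439 Y82.244
G1 X31.439 Y156.230
M5
G00 X289.150 Y87.453
M4 S460
G1 X270.476 Y97.805 F2343
M5
G00 X0.000 Y0.000

Since the viewBox matches the mm dimensions, user units are millimetres directly. The only transform is the Y-flip y_m = 175.109 − y_svg.

Shape 1 is a rectangle drawn with `<rect>`. Its stroke #000000 means score at S460, F2343. After flipping Y the toolpath is (31.439,156.230) → (153.414,156.230) → (153.414,82.244) → (31.439,82.244) → (31.439,156.230), returning to the start.

Shape 2 is a line segment drawn with `<path>`. Its stroke #000000 means score at S460, F2343. After flipping Y the toolpath is (289.150,87.453) → (270.476,97.805).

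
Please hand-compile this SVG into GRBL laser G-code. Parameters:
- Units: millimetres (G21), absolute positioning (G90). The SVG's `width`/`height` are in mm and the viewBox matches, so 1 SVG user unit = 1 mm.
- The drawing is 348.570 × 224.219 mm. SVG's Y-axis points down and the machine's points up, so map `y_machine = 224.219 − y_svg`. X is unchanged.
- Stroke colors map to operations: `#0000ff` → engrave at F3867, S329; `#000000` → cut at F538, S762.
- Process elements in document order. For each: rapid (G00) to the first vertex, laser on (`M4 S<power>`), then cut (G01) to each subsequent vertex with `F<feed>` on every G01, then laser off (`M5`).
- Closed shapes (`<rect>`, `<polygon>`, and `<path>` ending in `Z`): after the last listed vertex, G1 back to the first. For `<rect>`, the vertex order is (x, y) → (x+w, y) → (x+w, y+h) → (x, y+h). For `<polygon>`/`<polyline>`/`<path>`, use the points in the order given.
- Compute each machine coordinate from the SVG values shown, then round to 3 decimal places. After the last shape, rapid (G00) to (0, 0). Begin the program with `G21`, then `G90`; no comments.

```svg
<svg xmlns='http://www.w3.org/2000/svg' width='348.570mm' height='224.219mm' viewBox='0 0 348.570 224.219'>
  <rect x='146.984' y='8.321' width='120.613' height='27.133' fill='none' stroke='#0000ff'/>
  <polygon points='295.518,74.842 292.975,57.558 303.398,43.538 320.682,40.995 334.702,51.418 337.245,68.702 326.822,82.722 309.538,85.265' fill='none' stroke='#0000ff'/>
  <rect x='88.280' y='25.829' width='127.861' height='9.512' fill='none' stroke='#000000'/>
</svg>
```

1 u = 1 mm; y_m = 224.219 − y.

[1] `<rect>` rectangle, #0000ff→engrave S329 F3867: (146.984,215.898) → (267.597,215.898) → (267.597,188.765) → (146.984,188.765) → (146.984,215.898) (closed)

[2] `<polygon>` regular polygon, #0000ff→engrave S329 F3867: (295.518,149.377) → (292.975,166.661) → (303.398,180.681) → (320.682,183.224) → (334.702,172.801) → (337.245,155.517) → (326.822,141.497) → (309.538,138.954) → (295.518,149.377) (closed)

[3] `<rect>` rectangle, #000000→cut S762 F538: (88.280,198.390) → (216.141,198.390) → (216.141,188.878) → (88.280,188.878) → (88.280,198.390) (closed)

G21
G90
G00 X146.984 Y215.898
M4 S329
G01 X267.597 Y215.898 F3867
G01 X267.597 Y188.765 F3867
G01 X146.984 Y188.765 F3867
G01 X146.984 Y215.898 F3867
M5
G00 X295.518 Y149.377
M4 S329
G01 X292.975 Y166.661 F3867
G01 X303.398 Y180.681 F3867
G01 X320.682 Y183.224 F3867
G01 X334.702 Y172.801 F3867
G01 X337.245 Y155.517 F3867
G01 X326.822 Y141.497 F3867
G01 X309.538 Y138.954 F3867
G01 X295.518 Y149.377 F3867
M5
G00 X88.280 Y198.390
M4 S762
G01 X216.141 Y198.390 F538
G01 X216.141 Y188.878 F538
G01 X88.280 Y188.878 F538
G01 X88.280 Y198.390 F538
M5
G00 X0.000 Y0.000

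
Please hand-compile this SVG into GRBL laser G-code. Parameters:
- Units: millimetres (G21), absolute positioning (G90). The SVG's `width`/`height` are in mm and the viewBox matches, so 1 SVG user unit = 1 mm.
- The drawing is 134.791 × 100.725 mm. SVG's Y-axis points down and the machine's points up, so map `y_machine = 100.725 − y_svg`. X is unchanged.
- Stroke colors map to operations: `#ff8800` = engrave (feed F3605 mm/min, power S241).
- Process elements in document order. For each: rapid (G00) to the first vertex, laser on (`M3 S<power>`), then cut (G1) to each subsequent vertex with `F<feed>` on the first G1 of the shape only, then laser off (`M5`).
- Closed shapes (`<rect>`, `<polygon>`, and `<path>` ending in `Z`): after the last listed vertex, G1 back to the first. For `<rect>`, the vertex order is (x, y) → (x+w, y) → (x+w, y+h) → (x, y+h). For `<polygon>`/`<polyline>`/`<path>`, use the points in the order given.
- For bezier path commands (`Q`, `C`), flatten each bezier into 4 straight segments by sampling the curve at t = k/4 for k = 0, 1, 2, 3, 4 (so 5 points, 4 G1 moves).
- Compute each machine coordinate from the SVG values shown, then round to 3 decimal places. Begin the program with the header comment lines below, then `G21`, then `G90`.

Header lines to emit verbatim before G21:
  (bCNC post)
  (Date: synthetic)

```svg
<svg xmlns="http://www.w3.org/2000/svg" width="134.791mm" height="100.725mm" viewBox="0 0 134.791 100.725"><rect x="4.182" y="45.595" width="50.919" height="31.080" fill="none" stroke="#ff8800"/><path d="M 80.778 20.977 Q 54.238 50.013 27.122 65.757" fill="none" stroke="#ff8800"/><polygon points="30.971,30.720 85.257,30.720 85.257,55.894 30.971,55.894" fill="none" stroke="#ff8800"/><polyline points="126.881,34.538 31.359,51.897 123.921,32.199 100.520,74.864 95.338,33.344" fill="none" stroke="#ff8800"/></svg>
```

1 u = 1 mm; y_m = 100.725 − y.

[1] `<rect>` rectangle, #ff8800→engrave S241 F3605: (4.182,55.130) → (55.101,55.130) → (55.101,24.050) → (4.182,24.050) → (4.182,55.130) (closed)

[2] `<path>` quadratic bezier, #ff8800→engrave S241 F3605: (80.778,79.748) → (67.472,66.061) → (54.094,54.035) → (40.644,43.671) → (27.122,34.968)

[3] `<polygon>` rectangle, #ff8800→engrave S241 F3605: (30.971,70.005) → (85.257,70.005) → (85.257,44.831) → (30.971,44.831) → (30.971,70.005) (closed)

[4] `<polyline>` open polyline, #ff8800→engrave S241 F3605: (126.881,66.187) → (31.359,48.828) → (123.921,68.526) → (100.520,25.861) → (95.338,67.381)

(bCNC post)
(Date: synthetic)
G21
G90
G00 X4.182 Y55.130
M3 S241
G1 X55.101 Y55.130 F3605
G1 X55.101 Y24.050
G1 X4.182 Y24.050
G1 X4.182 Y55.130
M5
G00 X80.778 Y79.748
M3 S241
G1 X67.472 Y66.061 F3605
G1 X54.094 Y54.035
G1 X40.644 Y43.671
G1 X27.122 Y34.968
M5
G00 X30.971 Y70.005
M3 S241
G1 X85.257 Y70.005 F3605
G1 X85.257 Y44.831
G1 X30.971 Y44.831
G1 X30.971 Y70.005
M5
G00 X126.881 Y66.187
M3 S241
G1 X31.359 Y48.828 F3605
G1 X123.921 Y68.526
G1 X100.520 Y25.861
G1 X95.338 Y67.381
M5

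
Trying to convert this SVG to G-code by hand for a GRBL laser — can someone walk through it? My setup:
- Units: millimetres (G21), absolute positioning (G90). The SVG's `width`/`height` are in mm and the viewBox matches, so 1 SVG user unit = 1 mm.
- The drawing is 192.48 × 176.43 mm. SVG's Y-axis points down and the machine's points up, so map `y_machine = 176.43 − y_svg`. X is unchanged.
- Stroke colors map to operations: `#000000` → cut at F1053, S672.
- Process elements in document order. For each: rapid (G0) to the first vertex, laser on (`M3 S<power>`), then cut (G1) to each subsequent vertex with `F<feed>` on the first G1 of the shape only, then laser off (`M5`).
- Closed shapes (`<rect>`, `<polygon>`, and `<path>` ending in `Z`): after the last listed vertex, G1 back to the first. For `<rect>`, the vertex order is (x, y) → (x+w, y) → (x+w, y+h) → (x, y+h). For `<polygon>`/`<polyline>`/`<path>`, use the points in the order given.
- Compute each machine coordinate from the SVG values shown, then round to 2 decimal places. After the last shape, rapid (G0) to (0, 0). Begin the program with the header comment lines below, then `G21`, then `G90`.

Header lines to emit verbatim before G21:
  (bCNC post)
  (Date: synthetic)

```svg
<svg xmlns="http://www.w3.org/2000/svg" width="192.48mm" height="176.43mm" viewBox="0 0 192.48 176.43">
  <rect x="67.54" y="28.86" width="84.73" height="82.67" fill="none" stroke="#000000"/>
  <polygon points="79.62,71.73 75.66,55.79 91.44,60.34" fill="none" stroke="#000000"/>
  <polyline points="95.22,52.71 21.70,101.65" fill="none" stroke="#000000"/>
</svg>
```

(bCNC post)
(Date: synthetic)
G21
G90
G0 X67.54 Y147.57
M3 S672
G1 X152.27 Y147.57 F1053
G1 X152.27 Y64.90
G1 X67.54 Y64.90
G1 X67.54 Y147.57
M5
G0 X79.62 Y104.70
M3 S672
G1 X75.66 Y120.64 F1053
G1 X91.44 Y116.09
G1 X79.62 Y104.70
M5
G0 X95.22 Y123.72
M3 S672
G1 X21.70 Y74.78 F1053
M5
G0 X0.00 Y0.00

1 u = 1 mm; y_m = 176.43 − y.

[1] `<rect>` rectangle, #000000→cut S672 F1053: (67.54,147.57) → (152.27,147.57) → (152.27,64.90) → (67.54,64.90) → (67.54,147.57) (closed)

[2] `<polygon>` regular polygon, #000000→cut S672 F1053: (79.62,104.70) → (75.66,120.64) → (91.44,116.09) → (79.62,104.70) (closed)

[3] `<polyline>` line segment, #000000→cut S672 F1053: (95.22,123.72) → (21.70,74.78)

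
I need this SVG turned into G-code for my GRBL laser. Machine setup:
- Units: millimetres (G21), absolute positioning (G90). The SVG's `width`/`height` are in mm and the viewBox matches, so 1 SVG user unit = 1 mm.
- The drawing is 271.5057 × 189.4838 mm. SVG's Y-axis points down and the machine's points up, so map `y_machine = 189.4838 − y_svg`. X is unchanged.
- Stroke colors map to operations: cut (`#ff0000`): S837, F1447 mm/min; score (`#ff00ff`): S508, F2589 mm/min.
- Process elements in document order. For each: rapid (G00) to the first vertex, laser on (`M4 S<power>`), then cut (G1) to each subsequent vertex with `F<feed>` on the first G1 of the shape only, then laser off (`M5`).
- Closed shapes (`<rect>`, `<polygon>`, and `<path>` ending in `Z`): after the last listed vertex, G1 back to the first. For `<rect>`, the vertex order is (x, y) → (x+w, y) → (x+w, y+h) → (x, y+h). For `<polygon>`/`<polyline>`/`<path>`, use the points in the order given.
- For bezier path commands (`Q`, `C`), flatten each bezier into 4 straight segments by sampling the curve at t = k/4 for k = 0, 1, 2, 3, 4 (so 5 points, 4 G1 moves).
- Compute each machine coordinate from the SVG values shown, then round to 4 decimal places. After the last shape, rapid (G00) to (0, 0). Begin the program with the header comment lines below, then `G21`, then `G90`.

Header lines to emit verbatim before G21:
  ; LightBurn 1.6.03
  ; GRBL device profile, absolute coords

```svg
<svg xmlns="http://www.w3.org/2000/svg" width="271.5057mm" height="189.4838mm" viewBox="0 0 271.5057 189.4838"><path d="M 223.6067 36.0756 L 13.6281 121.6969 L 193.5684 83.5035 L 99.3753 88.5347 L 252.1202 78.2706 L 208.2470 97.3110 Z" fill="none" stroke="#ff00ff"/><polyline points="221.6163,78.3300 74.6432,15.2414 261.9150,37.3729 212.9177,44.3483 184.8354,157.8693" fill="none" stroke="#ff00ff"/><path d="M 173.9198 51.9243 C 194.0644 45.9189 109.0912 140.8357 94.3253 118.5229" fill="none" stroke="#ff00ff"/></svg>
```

Since the viewBox matches the mm dimensions, user units are millimetres directly. The only transform is the Y-flip y_m = 189.4838 − y_svg.

Shape 1 is a closed polygon drawn with `<path>`. Its stroke #ff00ff means score at S508, F2589. After flipping Y the toolpath is (223.6067,153.4082) → (13.6281,67.7869) → (193.5684,105.9803) → (99.3753,100.9491) → (252.1202,111.2132) → (208.2470,92.1728) → (223.6067,153.4082), returning to the start.

Shape 2 is a open polyline drawn with `<polyline>`. Its stroke #ff00ff means score at S508, F2589. After flipping Y the toolpath is (221.6163,111.1538) → (74.6432,174.2424) → (261.9150,152.1109) → (212.9177,145.1355) → (184.8354,31.6145).

Shape 3 is a cubic bezier drawn with `<path>`. Its stroke #ff00ff means score at S508, F2589. After flipping Y the toolpath is (173.9198,137.5595) → (172.0581,126.5493) → (147.2140,98.1449) → (115.8241,72.7982) → (94.3253,70.9609).

; LightBurn 1.6.03
; GRBL device profile, absolute coords
G21
G90
G00 X223.6067 Y153.4082
M4 S508
G1 X13.6281 Y67.7869 F2589
G1 X193.5684 Y105.9803
G1 X99.3753 Y100.9491
G1 X252.1202 Y111.2132
G1 X208.2470 Y92.1728
G1 X223.6067 Y153.4082
M5
G00 X221.6163 Y111.1538
M4 S508
G1 X74.6432 Y174.2424 F2589
G1 X261.9150 Y152.1109
G1 X212.9177 Y145.1355
G1 X184.8354 Y31.6145
M5
G00 X173.9198 Y137.5595
M4 S508
G1 X172.0581 Y126.5493 F2589
G1 X147.2140 Y98.1449
G1 X115.8241 Y72.7982
G1 X94.3253 Y70.9609
M5
G00 X0.0000 Y0.0000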